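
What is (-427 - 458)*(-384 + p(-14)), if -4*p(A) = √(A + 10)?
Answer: 339840 + 885*I/2 ≈ 3.3984e+5 + 442.5*I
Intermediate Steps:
p(A) = -√(10 + A)/4 (p(A) = -√(A + 10)/4 = -√(10 + A)/4)
(-427 - 458)*(-384 + p(-14)) = (-427 - 458)*(-384 - √(10 - 14)/4) = -885*(-384 - I/2) = 339840 + 885*I/2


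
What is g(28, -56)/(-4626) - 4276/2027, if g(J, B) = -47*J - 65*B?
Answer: -12245762/4688451 ≈ -2.6119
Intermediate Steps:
g(J, B) = -65*B - 47*J
g(28, -56)/(-4626) - 4276/2027 = (-65*(-56) - 47*28)/(-4626) - 4276/2027 = (3640 - 1316)*(-1/4626) - 4276*1/2027 = 2324*(-1/4626) - 4276/2027 = -1162/2313 - 4276/2027 = -12245762/4688451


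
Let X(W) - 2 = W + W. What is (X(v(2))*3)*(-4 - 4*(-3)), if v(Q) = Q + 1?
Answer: 192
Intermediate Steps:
v(Q) = 1 + Q
X(W) = 2 + 2*W (X(W) = 2 + (W + W) = 2 + 2*W)
(X(v(2))*3)*(-4 - 4*(-3)) = ((2 + 2*(1 + 2))*3)*(-4 - 4*(-3)) = ((2 + 2*3)*3)*(-4 + 12) = ((2 + 6)*3)*8 = (8*3)*8 = 24*8 = 192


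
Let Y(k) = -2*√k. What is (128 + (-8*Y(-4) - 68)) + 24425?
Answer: 24485 + 32*I ≈ 24485.0 + 32.0*I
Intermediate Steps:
(128 + (-8*Y(-4) - 68)) + 24425 = (128 + (-(-16)*√(-4) - 68)) + 24425 = (128 + (-(-16)*2*I - 68)) + 24425 = (128 + (-(-32)*I - 68)) + 24425 = (128 + (32*I - 68)) + 24425 = (128 + (-68 + 32*I)) + 24425 = (60 + 32*I) + 24425 = 24485 + 32*I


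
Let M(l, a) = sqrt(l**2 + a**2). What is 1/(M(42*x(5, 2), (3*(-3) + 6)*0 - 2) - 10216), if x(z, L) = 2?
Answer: -2554/26089899 - sqrt(1765)/52179798 ≈ -9.8697e-5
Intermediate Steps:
M(l, a) = sqrt(a**2 + l**2)
1/(M(42*x(5, 2), (3*(-3) + 6)*0 - 2) - 10216) = 1/(sqrt(((3*(-3) + 6)*0 - 2)**2 + (42*2)**2) - 10216) = 1/(sqrt(((-9 + 6)*0 - 2)**2 + 84**2) - 10216) = 1/(sqrt((-3*0 - 2)**2 + 7056) - 10216) = 1/(sqrt((0 - 2)**2 + 7056) - 10216) = 1/(sqrt((-2)**2 + 7056) - 10216) = 1/(sqrt(4 + 7056) - 10216) = 1/(sqrt(7060) - 10216) = 1/(2*sqrt(1765) - 10216) = 1/(-10216 + 2*sqrt(1765))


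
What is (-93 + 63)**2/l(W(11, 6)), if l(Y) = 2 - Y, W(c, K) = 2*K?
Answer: -90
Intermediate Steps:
(-93 + 63)**2/l(W(11, 6)) = (-93 + 63)**2/(2 - 2*6) = (-30)**2/(2 - 1*12) = 900/(2 - 12) = 900/(-10) = 900*(-1/10) = -90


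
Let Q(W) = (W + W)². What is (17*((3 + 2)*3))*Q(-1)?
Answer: 1020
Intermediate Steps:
Q(W) = 4*W² (Q(W) = (2*W)² = 4*W²)
(17*((3 + 2)*3))*Q(-1) = (17*((3 + 2)*3))*(4*(-1)²) = (17*(5*3))*(4*1) = (17*15)*4 = 255*4 = 1020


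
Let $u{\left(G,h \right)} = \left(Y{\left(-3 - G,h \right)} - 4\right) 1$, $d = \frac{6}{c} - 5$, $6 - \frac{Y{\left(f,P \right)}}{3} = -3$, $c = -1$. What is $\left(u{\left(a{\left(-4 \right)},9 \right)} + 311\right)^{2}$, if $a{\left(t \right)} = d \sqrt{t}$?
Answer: $111556$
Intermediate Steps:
$Y{\left(f,P \right)} = 27$ ($Y{\left(f,P \right)} = 18 - -9 = 18 + 9 = 27$)
$d = -11$ ($d = \frac{6}{-1} - 5 = 6 \left(-1\right) - 5 = -6 - 5 = -11$)
$a{\left(t \right)} = - 11 \sqrt{t}$
$u{\left(G,h \right)} = 23$ ($u{\left(G,h \right)} = \left(27 - 4\right) 1 = 23 \cdot 1 = 23$)
$\left(u{\left(a{\left(-4 \right)},9 \right)} + 311\right)^{2} = \left(23 + 311\right)^{2} = 334^{2} = 111556$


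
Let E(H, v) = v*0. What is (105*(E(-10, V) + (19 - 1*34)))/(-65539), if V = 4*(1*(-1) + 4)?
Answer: 1575/65539 ≈ 0.024031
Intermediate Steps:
V = 12 (V = 4*(-1 + 4) = 4*3 = 12)
E(H, v) = 0
(105*(E(-10, V) + (19 - 1*34)))/(-65539) = (105*(0 + (19 - 1*34)))/(-65539) = (105*(0 + (19 - 34)))*(-1/65539) = (105*(0 - 15))*(-1/65539) = (105*(-15))*(-1/65539) = -1575*(-1/65539) = 1575/65539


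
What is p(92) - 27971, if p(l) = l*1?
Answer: -27879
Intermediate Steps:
p(l) = l
p(92) - 27971 = 92 - 27971 = -27879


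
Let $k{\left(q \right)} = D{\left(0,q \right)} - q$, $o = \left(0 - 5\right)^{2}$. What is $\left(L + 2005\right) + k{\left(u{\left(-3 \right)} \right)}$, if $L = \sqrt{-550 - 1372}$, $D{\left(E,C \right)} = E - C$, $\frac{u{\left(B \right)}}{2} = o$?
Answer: $1905 + 31 i \sqrt{2} \approx 1905.0 + 43.841 i$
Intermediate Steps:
$o = 25$ ($o = \left(-5\right)^{2} = 25$)
$u{\left(B \right)} = 50$ ($u{\left(B \right)} = 2 \cdot 25 = 50$)
$L = 31 i \sqrt{2}$ ($L = \sqrt{-1922} = 31 i \sqrt{2} \approx 43.841 i$)
$k{\left(q \right)} = - 2 q$ ($k{\left(q \right)} = \left(0 - q\right) - q = - q - q = - 2 q$)
$\left(L + 2005\right) + k{\left(u{\left(-3 \right)} \right)} = \left(31 i \sqrt{2} + 2005\right) - 100 = \left(2005 + 31 i \sqrt{2}\right) - 100 = 1905 + 31 i \sqrt{2}$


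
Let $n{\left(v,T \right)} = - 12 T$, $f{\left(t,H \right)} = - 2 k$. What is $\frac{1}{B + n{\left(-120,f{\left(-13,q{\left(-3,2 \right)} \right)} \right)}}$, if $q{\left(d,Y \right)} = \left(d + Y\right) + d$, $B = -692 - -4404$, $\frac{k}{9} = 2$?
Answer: $\frac{1}{4144} \approx 0.00024131$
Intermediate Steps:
$k = 18$ ($k = 9 \cdot 2 = 18$)
$B = 3712$ ($B = -692 + 4404 = 3712$)
$q{\left(d,Y \right)} = Y + 2 d$ ($q{\left(d,Y \right)} = \left(Y + d\right) + d = Y + 2 d$)
$f{\left(t,H \right)} = -36$ ($f{\left(t,H \right)} = \left(-2\right) 18 = -36$)
$\frac{1}{B + n{\left(-120,f{\left(-13,q{\left(-3,2 \right)} \right)} \right)}} = \frac{1}{3712 - -432} = \frac{1}{3712 + 432} = \frac{1}{4144}$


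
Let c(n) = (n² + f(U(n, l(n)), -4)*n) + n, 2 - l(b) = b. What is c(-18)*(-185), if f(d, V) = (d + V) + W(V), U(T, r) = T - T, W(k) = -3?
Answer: -79920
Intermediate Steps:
l(b) = 2 - b
U(T, r) = 0
f(d, V) = -3 + V + d (f(d, V) = (d + V) - 3 = (V + d) - 3 = -3 + V + d)
c(n) = n² - 6*n (c(n) = (n² + (-3 - 4 + 0)*n) + n = (n² - 7*n) + n = n² - 6*n)
c(-18)*(-185) = -18*(-6 - 18)*(-185) = -18*(-24)*(-185) = 432*(-185) = -79920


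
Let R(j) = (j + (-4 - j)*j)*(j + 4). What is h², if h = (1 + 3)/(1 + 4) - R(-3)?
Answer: 16/25 ≈ 0.64000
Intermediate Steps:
R(j) = (4 + j)*(j + j*(-4 - j)) (R(j) = (j + j*(-4 - j))*(4 + j) = (4 + j)*(j + j*(-4 - j)))
h = ⅘ (h = (1 + 3)/(1 + 4) - (-1)*(-3)*(12 + (-3)² + 7*(-3)) = 4/5 - (-1)*(-3)*(12 + 9 - 21) = 4*(⅕) - (-1)*(-3)*0 = ⅘ - 1*0 = ⅘ + 0 = ⅘ ≈ 0.80000)
h² = (⅘)² = 16/25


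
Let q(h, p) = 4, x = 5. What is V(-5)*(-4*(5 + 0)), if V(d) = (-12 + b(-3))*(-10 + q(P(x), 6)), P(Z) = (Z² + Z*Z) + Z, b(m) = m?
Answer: -1800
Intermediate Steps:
P(Z) = Z + 2*Z² (P(Z) = (Z² + Z²) + Z = 2*Z² + Z = Z + 2*Z²)
V(d) = 90 (V(d) = (-12 - 3)*(-10 + 4) = -15*(-6) = 90)
V(-5)*(-4*(5 + 0)) = 90*(-4*(5 + 0)) = 90*(-4*5) = 90*(-20) = -1800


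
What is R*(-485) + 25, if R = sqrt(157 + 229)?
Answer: 25 - 485*sqrt(386) ≈ -9503.7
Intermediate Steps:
R = sqrt(386) ≈ 19.647
R*(-485) + 25 = sqrt(386)*(-485) + 25 = -485*sqrt(386) + 25 = 25 - 485*sqrt(386)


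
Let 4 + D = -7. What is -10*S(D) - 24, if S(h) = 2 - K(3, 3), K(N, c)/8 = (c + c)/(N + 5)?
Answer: 16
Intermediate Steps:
D = -11 (D = -4 - 7 = -11)
K(N, c) = 16*c/(5 + N) (K(N, c) = 8*((c + c)/(N + 5)) = 8*((2*c)/(5 + N)) = 8*(2*c/(5 + N)) = 16*c/(5 + N))
S(h) = -4 (S(h) = 2 - 16*3/(5 + 3) = 2 - 16*3/8 = 2 - 1*6 = 2 - 6 = -4)
-10*S(D) - 24 = -10*(-4) - 24 = 40 - 24 = 16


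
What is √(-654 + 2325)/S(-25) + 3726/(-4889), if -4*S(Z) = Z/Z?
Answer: -3726/4889 - 4*√1671 ≈ -164.27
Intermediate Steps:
S(Z) = -¼ (S(Z) = -Z/(4*Z) = -¼*1 = -¼)
√(-654 + 2325)/S(-25) + 3726/(-4889) = √(-654 + 2325)/(-¼) + 3726/(-4889) = √1671*(-4) + 3726*(-1/4889) = -4*√1671 - 3726/4889 = -3726/4889 - 4*√1671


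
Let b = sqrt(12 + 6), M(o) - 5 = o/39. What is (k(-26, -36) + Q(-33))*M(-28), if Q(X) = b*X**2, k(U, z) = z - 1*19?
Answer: -9185/39 + 181863*sqrt(2)/13 ≈ 19549.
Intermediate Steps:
k(U, z) = -19 + z (k(U, z) = z - 19 = -19 + z)
M(o) = 5 + o/39
b = 3*sqrt(2) (b = sqrt(18) = 3*sqrt(2) ≈ 4.2426)
Q(X) = 3*sqrt(2)*X**2 (Q(X) = (3*sqrt(2))*X**2 = 3*sqrt(2)*X**2)
(k(-26, -36) + Q(-33))*M(-28) = ((-19 - 36) + 3*sqrt(2)*(-33)**2)*(5 + (1/39)*(-28)) = (-55 + 3*sqrt(2)*1089)*(5 - 28/39) = (-55 + 3267*sqrt(2))*(167/39) = -9185/39 + 181863*sqrt(2)/13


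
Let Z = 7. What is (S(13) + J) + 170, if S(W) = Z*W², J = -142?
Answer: 1211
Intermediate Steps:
S(W) = 7*W²
(S(13) + J) + 170 = (7*13² - 142) + 170 = (7*169 - 142) + 170 = (1183 - 142) + 170 = 1041 + 170 = 1211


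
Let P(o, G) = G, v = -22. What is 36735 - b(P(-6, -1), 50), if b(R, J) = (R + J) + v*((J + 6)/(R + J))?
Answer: 256978/7 ≈ 36711.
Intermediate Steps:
b(R, J) = J + R - 22*(6 + J)/(J + R) (b(R, J) = (R + J) - 22*(J + 6)/(R + J) = (J + R) - 22*(6 + J)/(J + R) = J + R - 22*(6 + J)/(J + R))
36735 - b(P(-6, -1), 50) = 36735 - (-132 + 50² + (-1)² - 22*50 + 2*50*(-1))/(50 - 1) = 36735 - (-132 + 2500 + 1 - 1100 - 100)/49 = 36735 - 1169/49 = 36735 - 1*167/7 = 36735 - 167/7 = 256978/7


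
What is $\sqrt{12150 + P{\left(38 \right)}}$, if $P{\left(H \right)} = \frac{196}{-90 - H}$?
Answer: $\frac{\sqrt{777502}}{8} \approx 110.22$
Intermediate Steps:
$\sqrt{12150 + P{\left(38 \right)}} = \sqrt{12150 - \frac{196}{90 + 38}} = \sqrt{12150 - \frac{196}{128}} = \sqrt{12150 - \frac{49}{32}} = \sqrt{\frac{388751}{32}} = \frac{\sqrt{777502}}{8}$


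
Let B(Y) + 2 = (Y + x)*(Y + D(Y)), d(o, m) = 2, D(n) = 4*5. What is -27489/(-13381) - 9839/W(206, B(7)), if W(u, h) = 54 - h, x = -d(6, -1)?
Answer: 133827290/1057099 ≈ 126.60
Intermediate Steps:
D(n) = 20
x = -2 (x = -1*2 = -2)
B(Y) = -2 + (-2 + Y)*(20 + Y) (B(Y) = -2 + (Y - 2)*(Y + 20) = -2 + (-2 + Y)*(20 + Y))
-27489/(-13381) - 9839/W(206, B(7)) = -27489/(-13381) - 9839/(54 - (-42 + 7² + 18*7)) = -27489*(-1/13381) - 9839/(54 - (-42 + 49 + 126)) = 27489/13381 - 9839/(54 - 1*133) = 27489/13381 - 9839/(54 - 133) = 27489/13381 - 9839/(-79) = 27489/13381 - 9839*(-1/79) = 27489/13381 + 9839/79 = 133827290/1057099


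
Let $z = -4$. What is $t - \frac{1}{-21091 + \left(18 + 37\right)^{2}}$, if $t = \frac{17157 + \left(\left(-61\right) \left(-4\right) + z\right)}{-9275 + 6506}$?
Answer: $- \frac{104763811}{16674918} \approx -6.2827$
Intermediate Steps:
$t = - \frac{5799}{923}$ ($t = \frac{17157 - -240}{-9275 + 6506} = \frac{17157 + \left(244 - 4\right)}{-2769} = \left(17157 + 240\right) \left(- \frac{1}{2769}\right) = 17397 \left(- \frac{1}{2769}\right) = - \frac{5799}{923} \approx -6.2828$)
$t - \frac{1}{-21091 + \left(18 + 37\right)^{2}} = - \frac{5799}{923} - \frac{1}{-21091 + \left(18 + 37\right)^{2}} = - \frac{5799}{923} - \frac{1}{-21091 + 55^{2}} = - \frac{5799}{923} - \frac{1}{-21091 + 3025} = - \frac{5799}{923} - \frac{1}{-18066} = - \frac{5799}{923} - - \frac{1}{18066} = - \frac{5799}{923} + \frac{1}{18066} = - \frac{104763811}{16674918}$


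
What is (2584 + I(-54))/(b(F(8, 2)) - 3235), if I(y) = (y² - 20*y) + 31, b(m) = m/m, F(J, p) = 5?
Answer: -601/294 ≈ -2.0442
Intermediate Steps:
b(m) = 1
I(y) = 31 + y² - 20*y
(2584 + I(-54))/(b(F(8, 2)) - 3235) = (2584 + (31 + (-54)² - 20*(-54)))/(1 - 3235) = (2584 + (31 + 2916 + 1080))/(-3234) = (2584 + 4027)*(-1/3234) = 6611*(-1/3234) = -601/294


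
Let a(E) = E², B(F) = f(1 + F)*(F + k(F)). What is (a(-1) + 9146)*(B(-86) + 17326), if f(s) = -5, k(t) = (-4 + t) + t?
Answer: 170463492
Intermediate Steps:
k(t) = -4 + 2*t
B(F) = 20 - 15*F (B(F) = -5*(F + (-4 + 2*F)) = -5*(-4 + 3*F) = 20 - 15*F)
(a(-1) + 9146)*(B(-86) + 17326) = ((-1)² + 9146)*((20 - 15*(-86)) + 17326) = (1 + 9146)*((20 + 1290) + 17326) = 9147*(1310 + 17326) = 9147*18636 = 170463492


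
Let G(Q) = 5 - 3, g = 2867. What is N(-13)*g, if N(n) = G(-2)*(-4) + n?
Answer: -60207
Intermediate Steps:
G(Q) = 2
N(n) = -8 + n (N(n) = 2*(-4) + n = -8 + n)
N(-13)*g = (-8 - 13)*2867 = -21*2867 = -60207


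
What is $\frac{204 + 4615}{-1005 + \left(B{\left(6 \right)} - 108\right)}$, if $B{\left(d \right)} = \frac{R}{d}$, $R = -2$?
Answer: $- \frac{14457}{3340} \approx -4.3284$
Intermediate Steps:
$B{\left(d \right)} = - \frac{2}{d}$
$\frac{204 + 4615}{-1005 + \left(B{\left(6 \right)} - 108\right)} = \frac{204 + 4615}{-1005 - \left(108 + \frac{2}{6}\right)} = \frac{4819}{-1005 - \frac{325}{3}} = \frac{4819}{- \frac{3340}{3}} = 4819 \left(- \frac{3}{3340}\right) = - \frac{14457}{3340}$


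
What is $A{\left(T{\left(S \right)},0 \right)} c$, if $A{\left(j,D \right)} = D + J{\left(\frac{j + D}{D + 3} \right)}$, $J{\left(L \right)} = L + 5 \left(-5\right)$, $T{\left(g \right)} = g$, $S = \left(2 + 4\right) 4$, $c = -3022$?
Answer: $51374$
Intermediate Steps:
$S = 24$ ($S = 6 \cdot 4 = 24$)
$J{\left(L \right)} = -25 + L$ ($J{\left(L \right)} = L - 25 = -25 + L$)
$A{\left(j,D \right)} = -25 + D + \frac{D + j}{3 + D}$ ($A{\left(j,D \right)} = D - \left(25 - \frac{j + D}{D + 3}\right) = D - \left(25 - \frac{D + j}{3 + D}\right) = -25 + D + \frac{D + j}{3 + D}$)
$A{\left(T{\left(S \right)},0 \right)} c = \frac{0 + 24 + \left(-25 + 0\right) \left(3 + 0\right)}{3 + 0} \left(-3022\right) = \frac{0 + 24 - 75}{3} \left(-3022\right) = \frac{1}{3} \left(-51\right) \left(-3022\right) = \left(-17\right) \left(-3022\right) = 51374$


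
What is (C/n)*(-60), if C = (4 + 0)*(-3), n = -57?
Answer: -240/19 ≈ -12.632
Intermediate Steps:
C = -12 (C = 4*(-3) = -12)
(C/n)*(-60) = (-12/(-57))*(-60) = -1/57*(-12)*(-60) = (4/19)*(-60) = -240/19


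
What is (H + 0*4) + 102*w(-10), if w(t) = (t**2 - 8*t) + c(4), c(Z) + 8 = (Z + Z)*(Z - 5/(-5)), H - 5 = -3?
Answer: 21626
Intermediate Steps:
H = 2 (H = 5 - 3 = 2)
c(Z) = -8 + 2*Z*(1 + Z) (c(Z) = -8 + (Z + Z)*(Z - 5/(-5)) = -8 + (2*Z)*(Z - 5*(-1/5)) = -8 + (2*Z)*(Z + 1) = -8 + (2*Z)*(1 + Z) = -8 + 2*Z*(1 + Z))
w(t) = 32 + t**2 - 8*t (w(t) = (t**2 - 8*t) + (-8 + 2*4 + 2*4**2) = (t**2 - 8*t) + (-8 + 8 + 2*16) = (t**2 - 8*t) + (-8 + 8 + 32) = (t**2 - 8*t) + 32 = 32 + t**2 - 8*t)
(H + 0*4) + 102*w(-10) = (2 + 0*4) + 102*(32 + (-10)**2 - 8*(-10)) = (2 + 0) + 102*(32 + 100 + 80) = 2 + 102*212 = 2 + 21624 = 21626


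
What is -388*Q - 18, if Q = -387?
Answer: 150138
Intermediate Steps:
-388*Q - 18 = -388*(-387) - 18 = 150156 - 18 = 150138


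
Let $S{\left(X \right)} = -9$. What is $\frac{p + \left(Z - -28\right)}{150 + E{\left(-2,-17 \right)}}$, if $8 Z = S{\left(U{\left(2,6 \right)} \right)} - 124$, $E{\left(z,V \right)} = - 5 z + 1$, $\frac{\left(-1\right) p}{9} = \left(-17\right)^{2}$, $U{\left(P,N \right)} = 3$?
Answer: $- \frac{20717}{1288} \approx -16.085$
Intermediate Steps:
$p = -2601$ ($p = - 9 \left(-17\right)^{2} = \left(-9\right) 289 = -2601$)
$E{\left(z,V \right)} = 1 - 5 z$
$Z = - \frac{133}{8}$ ($Z = \frac{-9 - 124}{8} = \frac{1}{8} \left(-133\right) = - \frac{133}{8} \approx -16.625$)
$\frac{p + \left(Z - -28\right)}{150 + E{\left(-2,-17 \right)}} = \frac{-2601 - - \frac{91}{8}}{150 + \left(1 - -10\right)} = \frac{-2601 + \left(- \frac{133}{8} + 28\right)}{150 + \left(1 + 10\right)} = \frac{-2601 + \frac{91}{8}}{150 + 11} = - \frac{20717}{8 \cdot 161} = \left(- \frac{20717}{8}\right) \frac{1}{161} = - \frac{20717}{1288}$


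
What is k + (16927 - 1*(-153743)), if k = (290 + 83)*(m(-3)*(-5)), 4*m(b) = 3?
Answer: 677085/4 ≈ 1.6927e+5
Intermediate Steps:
m(b) = ¾ (m(b) = (¼)*3 = ¾)
k = -5595/4 (k = (290 + 83)*((¾)*(-5)) = 373*(-15/4) = -5595/4 ≈ -1398.8)
k + (16927 - 1*(-153743)) = -5595/4 + (16927 - 1*(-153743)) = -5595/4 + (16927 + 153743) = -5595/4 + 170670 = 677085/4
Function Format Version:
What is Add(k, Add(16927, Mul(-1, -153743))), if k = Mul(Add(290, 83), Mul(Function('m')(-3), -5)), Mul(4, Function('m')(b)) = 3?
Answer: Rational(677085, 4) ≈ 1.6927e+5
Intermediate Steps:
Function('m')(b) = Rational(3, 4) (Function('m')(b) = Mul(Rational(1, 4), 3) = Rational(3, 4))
k = Rational(-5595, 4) (k = Mul(Add(290, 83), Mul(Rational(3, 4), -5)) = Mul(373, Rational(-15, 4)) = Rational(-5595, 4) ≈ -1398.8)
Add(k, Add(16927, Mul(-1, -153743))) = Add(Rational(-5595, 4), Add(16927, Mul(-1, -153743))) = Add(Rational(-5595, 4), Add(16927, 153743)) = Add(Rational(-5595, 4), 170670) = Rational(677085, 4)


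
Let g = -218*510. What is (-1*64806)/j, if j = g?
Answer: 10801/18530 ≈ 0.58289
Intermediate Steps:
g = -111180
j = -111180
(-1*64806)/j = -1*64806/(-111180) = -64806*(-1/111180) = 10801/18530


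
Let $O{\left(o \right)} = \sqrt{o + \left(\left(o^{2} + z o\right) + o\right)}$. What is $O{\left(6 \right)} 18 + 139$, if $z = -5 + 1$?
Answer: $139 + 36 \sqrt{6} \approx 227.18$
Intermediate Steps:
$z = -4$
$O{\left(o \right)} = \sqrt{o^{2} - 2 o}$ ($O{\left(o \right)} = \sqrt{o + \left(\left(o^{2} - 4 o\right) + o\right)} = \sqrt{o + \left(o^{2} - 3 o\right)} = \sqrt{o^{2} - 2 o}$)
$O{\left(6 \right)} 18 + 139 = \sqrt{6 \left(-2 + 6\right)} 18 + 139 = \sqrt{6 \cdot 4} \cdot 18 + 139 = \sqrt{24} \cdot 18 + 139 = 2 \sqrt{6} \cdot 18 + 139 = 36 \sqrt{6} + 139 = 139 + 36 \sqrt{6}$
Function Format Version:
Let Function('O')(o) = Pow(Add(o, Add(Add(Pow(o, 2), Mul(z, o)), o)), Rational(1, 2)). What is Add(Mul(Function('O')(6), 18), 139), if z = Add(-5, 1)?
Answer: Add(139, Mul(36, Pow(6, Rational(1, 2)))) ≈ 227.18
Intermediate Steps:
z = -4
Function('O')(o) = Pow(Add(Pow(o, 2), Mul(-2, o)), Rational(1, 2)) (Function('O')(o) = Pow(Add(o, Add(Add(Pow(o, 2), Mul(-4, o)), o)), Rational(1, 2)) = Pow(Add(o, Add(Pow(o, 2), Mul(-3, o))), Rational(1, 2)) = Pow(Add(Pow(o, 2), Mul(-2, o)), Rational(1, 2)))
Add(Mul(Function('O')(6), 18), 139) = Add(Mul(Pow(Mul(6, Add(-2, 6)), Rational(1, 2)), 18), 139) = Add(Mul(Pow(Mul(6, 4), Rational(1, 2)), 18), 139) = Add(Mul(Pow(24, Rational(1, 2)), 18), 139) = Add(Mul(Mul(2, Pow(6, Rational(1, 2))), 18), 139) = Add(Mul(36, Pow(6, Rational(1, 2))), 139) = Add(139, Mul(36, Pow(6, Rational(1, 2))))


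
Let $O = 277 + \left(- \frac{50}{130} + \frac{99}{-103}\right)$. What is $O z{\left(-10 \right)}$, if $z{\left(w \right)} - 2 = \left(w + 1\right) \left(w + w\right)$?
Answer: $\frac{5167414}{103} \approx 50169.0$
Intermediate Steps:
$z{\left(w \right)} = 2 + 2 w \left(1 + w\right)$ ($z{\left(w \right)} = 2 + \left(w + 1\right) \left(w + w\right) = 2 + \left(1 + w\right) 2 w = 2 + 2 w \left(1 + w\right)$)
$O = \frac{369101}{1339}$ ($O = 277 + \left(\left(-50\right) \frac{1}{130} + 99 \left(- \frac{1}{103}\right)\right) = 277 - \frac{1802}{1339} = \frac{369101}{1339} \approx 275.65$)
$O z{\left(-10 \right)} = \frac{369101 \left(2 + 2 \left(-10\right) + 2 \left(-10\right)^{2}\right)}{1339} = \frac{369101 \left(2 - 20 + 2 \cdot 100\right)}{1339} = \frac{369101 \left(2 - 20 + 200\right)}{1339} = \frac{369101}{1339} \cdot 182 = \frac{5167414}{103}$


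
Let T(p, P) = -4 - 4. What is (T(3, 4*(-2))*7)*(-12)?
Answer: 672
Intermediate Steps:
T(p, P) = -8
(T(3, 4*(-2))*7)*(-12) = -8*7*(-12) = -56*(-12) = 672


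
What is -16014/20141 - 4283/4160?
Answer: -152882143/83786560 ≈ -1.8247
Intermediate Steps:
-16014/20141 - 4283/4160 = -152882143/83786560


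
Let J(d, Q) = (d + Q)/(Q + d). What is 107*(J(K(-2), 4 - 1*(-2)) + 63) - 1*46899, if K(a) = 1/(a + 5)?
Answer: -40051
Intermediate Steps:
K(a) = 1/(5 + a)
J(d, Q) = 1 (J(d, Q) = (Q + d)/(Q + d) = 1)
107*(J(K(-2), 4 - 1*(-2)) + 63) - 1*46899 = 107*(1 + 63) - 1*46899 = 107*64 - 46899 = 6848 - 46899 = -40051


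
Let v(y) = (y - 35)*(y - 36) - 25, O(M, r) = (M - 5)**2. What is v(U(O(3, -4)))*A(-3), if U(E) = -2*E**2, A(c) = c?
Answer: -13593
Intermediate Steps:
O(M, r) = (-5 + M)**2
v(y) = -25 + (-36 + y)*(-35 + y) (v(y) = (-35 + y)*(-36 + y) - 25 = (-36 + y)*(-35 + y) - 25 = -25 + (-36 + y)*(-35 + y))
v(U(O(3, -4)))*A(-3) = (1235 + (-2*(-5 + 3)**4)**2 - (-142)*((-5 + 3)**2)**2)*(-3) = (1235 + (-2*((-2)**2)**2)**2 - (-142)*((-2)**2)**2)*(-3) = (1235 + (-2*4**2)**2 - (-142)*4**2)*(-3) = (1235 + (-2*16)**2 - (-142)*16)*(-3) = (1235 + (-32)**2 - 71*(-32))*(-3) = (1235 + 1024 + 2272)*(-3) = 4531*(-3) = -13593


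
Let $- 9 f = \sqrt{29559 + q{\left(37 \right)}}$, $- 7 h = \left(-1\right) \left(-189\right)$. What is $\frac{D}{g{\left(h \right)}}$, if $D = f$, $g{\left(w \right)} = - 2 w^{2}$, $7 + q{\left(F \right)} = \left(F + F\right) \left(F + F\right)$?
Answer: $\frac{\sqrt{973}}{2187} \approx 0.014263$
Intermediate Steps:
$q{\left(F \right)} = -7 + 4 F^{2}$ ($q{\left(F \right)} = -7 + \left(F + F\right) \left(F + F\right) = -7 + 2 F 2 F = -7 + 4 F^{2}$)
$h = -27$ ($h = - \frac{\left(-1\right) \left(-189\right)}{7} = \left(- \frac{1}{7}\right) 189 = -27$)
$f = - \frac{2 \sqrt{973}}{3}$ ($f = - \frac{\sqrt{29559 - \left(7 - 4 \cdot 37^{2}\right)}}{9} = - \frac{\sqrt{29559 + \left(-7 + 4 \cdot 1369\right)}}{9} = - \frac{\sqrt{29559 + \left(-7 + 5476\right)}}{9} = - \frac{\sqrt{29559 + 5469}}{9} = - \frac{\sqrt{35028}}{9} = - \frac{6 \sqrt{973}}{9} = - \frac{2 \sqrt{973}}{3} \approx -20.795$)
$D = - \frac{2 \sqrt{973}}{3} \approx -20.795$
$\frac{D}{g{\left(h \right)}} = \frac{\left(- \frac{2}{3}\right) \sqrt{973}}{\left(-2\right) \left(-27\right)^{2}} = \frac{\left(- \frac{2}{3}\right) \sqrt{973}}{\left(-2\right) 729} = \frac{\left(- \frac{2}{3}\right) \sqrt{973}}{-1458} = - \frac{2 \sqrt{973}}{3} \left(- \frac{1}{1458}\right) = \frac{\sqrt{973}}{2187}$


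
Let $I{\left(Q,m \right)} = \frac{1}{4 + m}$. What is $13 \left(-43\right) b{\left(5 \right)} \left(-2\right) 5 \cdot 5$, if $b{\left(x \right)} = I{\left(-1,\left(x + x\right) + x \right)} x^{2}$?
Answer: $\frac{698750}{19} \approx 36776.0$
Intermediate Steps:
$b{\left(x \right)} = \frac{x^{2}}{4 + 3 x}$ ($b{\left(x \right)} = \frac{x^{2}}{4 + \left(\left(x + x\right) + x\right)} = \frac{x^{2}}{4 + \left(2 x + x\right)} = \frac{x^{2}}{4 + 3 x}$)
$13 \left(-43\right) b{\left(5 \right)} \left(-2\right) 5 \cdot 5 = 13 \left(-43\right) \frac{5^{2}}{4 + 3 \cdot 5} \left(-2\right) 5 \cdot 5 = - 559 \frac{25}{4 + 15} \left(\left(-10\right) 5\right) = - 559 \cdot \frac{25}{19} \left(-50\right) = \left(-559\right) \left(- \frac{1250}{19}\right) = \frac{698750}{19}$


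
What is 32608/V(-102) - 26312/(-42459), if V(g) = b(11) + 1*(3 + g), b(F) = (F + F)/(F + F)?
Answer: -690962248/2080491 ≈ -332.11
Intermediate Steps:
b(F) = 1 (b(F) = (2*F)/((2*F)) = (2*F)*(1/(2*F)) = 1)
V(g) = 4 + g (V(g) = 1 + 1*(3 + g) = 1 + (3 + g) = 4 + g)
32608/V(-102) - 26312/(-42459) = 32608/(4 - 102) - 26312/(-42459) = 32608/(-98) - 26312*(-1/42459) = 32608*(-1/98) + 26312/42459 = -16304/49 + 26312/42459 = -690962248/2080491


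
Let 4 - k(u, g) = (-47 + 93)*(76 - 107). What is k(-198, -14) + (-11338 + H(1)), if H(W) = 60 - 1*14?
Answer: -9862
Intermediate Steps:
k(u, g) = 1430 (k(u, g) = 4 - (-47 + 93)*(76 - 107) = 4 - 46*(-31) = 4 - 1*(-1426) = 4 + 1426 = 1430)
H(W) = 46 (H(W) = 60 - 14 = 46)
k(-198, -14) + (-11338 + H(1)) = 1430 + (-11338 + 46) = 1430 - 11292 = -9862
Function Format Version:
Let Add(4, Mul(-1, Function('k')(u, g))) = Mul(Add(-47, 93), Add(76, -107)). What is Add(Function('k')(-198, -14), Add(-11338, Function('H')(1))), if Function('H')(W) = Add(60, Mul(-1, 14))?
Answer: -9862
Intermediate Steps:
Function('k')(u, g) = 1430 (Function('k')(u, g) = Add(4, Mul(-1, Mul(Add(-47, 93), Add(76, -107)))) = Add(4, Mul(-1, Mul(46, -31))) = Add(4, Mul(-1, -1426)) = Add(4, 1426) = 1430)
Function('H')(W) = 46 (Function('H')(W) = Add(60, -14) = 46)
Add(Function('k')(-198, -14), Add(-11338, Function('H')(1))) = Add(1430, Add(-11338, 46)) = Add(1430, -11292) = -9862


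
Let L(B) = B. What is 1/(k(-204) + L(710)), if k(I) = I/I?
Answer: 1/711 ≈ 0.0014065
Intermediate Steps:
k(I) = 1
1/(k(-204) + L(710)) = 1/(1 + 710) = 1/711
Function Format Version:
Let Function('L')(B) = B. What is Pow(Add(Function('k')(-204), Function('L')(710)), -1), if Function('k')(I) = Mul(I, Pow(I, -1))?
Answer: Rational(1, 711) ≈ 0.0014065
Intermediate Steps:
Function('k')(I) = 1
Pow(Add(Function('k')(-204), Function('L')(710)), -1) = Pow(Add(1, 710), -1) = Pow(711, -1) = Rational(1, 711)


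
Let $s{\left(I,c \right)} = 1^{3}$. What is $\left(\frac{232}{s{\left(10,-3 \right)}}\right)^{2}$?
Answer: $53824$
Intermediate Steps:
$s{\left(I,c \right)} = 1$
$\left(\frac{232}{s{\left(10,-3 \right)}}\right)^{2} = \left(\frac{232}{1}\right)^{2} = \left(232 \cdot 1\right)^{2} = 232^{2} = 53824$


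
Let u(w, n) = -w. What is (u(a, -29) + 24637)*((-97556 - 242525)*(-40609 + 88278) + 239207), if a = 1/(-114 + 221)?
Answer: -42734973455505156/107 ≈ -3.9939e+14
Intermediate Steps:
a = 1/107 ≈ 0.0093458
(u(a, -29) + 24637)*((-97556 - 242525)*(-40609 + 88278) + 239207) = (-1*1/107 + 24637)*((-97556 - 242525)*(-40609 + 88278) + 239207) = (-1/107 + 24637)*(-340081*47669 + 239207) = 2636158*(-16211321189 + 239207)/107 = (2636158/107)*(-16211081982) = -42734973455505156/107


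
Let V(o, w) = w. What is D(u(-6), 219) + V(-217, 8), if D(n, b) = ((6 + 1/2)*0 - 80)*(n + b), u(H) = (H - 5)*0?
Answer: -17512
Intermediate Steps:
u(H) = 0 (u(H) = (-5 + H)*0 = 0)
D(n, b) = -80*b - 80*n (D(n, b) = ((6 + 1/2)*0 - 80)*(b + n) = ((13/2)*0 - 80)*(b + n) = (0 - 80)*(b + n) = -80*(b + n) = -80*b - 80*n)
D(u(-6), 219) + V(-217, 8) = (-80*219 - 80*0) + 8 = (-17520 + 0) + 8 = -17520 + 8 = -17512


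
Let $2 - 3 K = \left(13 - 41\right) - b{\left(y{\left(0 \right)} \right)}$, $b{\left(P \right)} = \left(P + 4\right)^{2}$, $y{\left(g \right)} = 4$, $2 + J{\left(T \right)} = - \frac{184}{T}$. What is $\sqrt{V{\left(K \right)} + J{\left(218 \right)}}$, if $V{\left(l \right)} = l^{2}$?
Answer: $\frac{\sqrt{104676406}}{327} \approx 31.288$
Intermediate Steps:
$J{\left(T \right)} = -2 - \frac{184}{T}$
$b{\left(P \right)} = \left(4 + P\right)^{2}$
$K = \frac{94}{3}$ ($K = \frac{2}{3} - \frac{\left(13 - 41\right) - \left(4 + 4\right)^{2}}{3} = \frac{2}{3} - \frac{\left(13 - 41\right) - 8^{2}}{3} = \frac{2}{3} - \frac{-28 - 64}{3} = \frac{2}{3} - - \frac{92}{3} = \frac{2}{3} + \frac{92}{3} = \frac{94}{3} \approx 31.333$)
$\sqrt{V{\left(K \right)} + J{\left(218 \right)}} = \sqrt{\left(\frac{94}{3}\right)^{2} - \left(2 + \frac{184}{218}\right)} = \sqrt{\frac{8836}{9} - \frac{310}{109}} = \sqrt{\frac{960334}{981}} = \frac{\sqrt{104676406}}{327}$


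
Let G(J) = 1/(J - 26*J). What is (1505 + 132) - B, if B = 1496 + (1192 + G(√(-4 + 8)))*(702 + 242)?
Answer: -28127203/25 ≈ -1.1251e+6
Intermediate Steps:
G(J) = -1/(25*J) (G(J) = 1/(-25*J) = -1/(25*J))
B = 28168128/25 (B = 1496 + (1192 - 1/(25*√(-4 + 8)))*(702 + 242) = 1496 + (1192 - 1/(25*(√4)))*944 = 1496 + (1192 - 1/25/2)*944 = 1496 + (1192 - 1/25*½)*944 = 1496 + (1192 - 1/50)*944 = 1496 + (59599/50)*944 = 1496 + 28130728/25 = 28168128/25 ≈ 1.1267e+6)
(1505 + 132) - B = (1505 + 132) - 1*28168128/25 = 1637 - 28168128/25 = -28127203/25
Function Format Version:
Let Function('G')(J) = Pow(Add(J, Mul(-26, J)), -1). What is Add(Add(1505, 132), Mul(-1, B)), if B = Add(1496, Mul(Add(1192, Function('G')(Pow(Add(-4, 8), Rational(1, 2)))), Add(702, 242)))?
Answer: Rational(-28127203, 25) ≈ -1.1251e+6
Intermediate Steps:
Function('G')(J) = Mul(Rational(-1, 25), Pow(J, -1)) (Function('G')(J) = Pow(Mul(-25, J), -1) = Mul(Rational(-1, 25), Pow(J, -1)))
B = Rational(28168128, 25) (B = Add(1496, Mul(Add(1192, Mul(Rational(-1, 25), Pow(Pow(Add(-4, 8), Rational(1, 2)), -1))), Add(702, 242))) = Add(1496, Mul(Add(1192, Mul(Rational(-1, 25), Pow(Pow(4, Rational(1, 2)), -1))), 944)) = Add(1496, Mul(Add(1192, Mul(Rational(-1, 25), Pow(2, -1))), 944)) = Add(1496, Mul(Add(1192, Mul(Rational(-1, 25), Rational(1, 2))), 944)) = Add(1496, Mul(Add(1192, Rational(-1, 50)), 944)) = Add(1496, Mul(Rational(59599, 50), 944)) = Add(1496, Rational(28130728, 25)) = Rational(28168128, 25) ≈ 1.1267e+6)
Add(Add(1505, 132), Mul(-1, B)) = Add(Add(1505, 132), Mul(-1, Rational(28168128, 25))) = Add(1637, Rational(-28168128, 25)) = Rational(-28127203, 25)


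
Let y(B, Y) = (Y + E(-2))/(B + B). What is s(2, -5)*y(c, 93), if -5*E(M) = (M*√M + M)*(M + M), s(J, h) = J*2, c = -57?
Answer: -914/285 + 16*I*√2/285 ≈ -3.207 + 0.079394*I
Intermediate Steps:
s(J, h) = 2*J
E(M) = -2*M*(M + M^(3/2))/5 (E(M) = -(M*√M + M)*(M + M)/5 = -(M^(3/2) + M)*2*M/5 = -(M + M^(3/2))*2*M/5 = -2*M*(M + M^(3/2))/5)
y(B, Y) = (-8/5 + Y - 8*I*√2/5)/(2*B) (y(B, Y) = (Y + (-⅖*(-2)² - 8*I*√2/5))/(B + B) = (Y + (-⅖*4 - 8*I*√2/5))/((2*B)) = (Y + (-8/5 - 8*I*√2/5))*(1/(2*B)) = (-8/5 + Y - 8*I*√2/5)*(1/(2*B)) = (-8/5 + Y - 8*I*√2/5)/(2*B))
s(2, -5)*y(c, 93) = (2*2)*((⅒)*(-8 + 5*93 - 8*I*√2)/(-57)) = 4*((⅒)*(-1/57)*(-8 + 465 - 8*I*√2)) = 4*((⅒)*(-1/57)*(457 - 8*I*√2)) = 4*(-457/570 + 4*I*√2/285) = -914/285 + 16*I*√2/285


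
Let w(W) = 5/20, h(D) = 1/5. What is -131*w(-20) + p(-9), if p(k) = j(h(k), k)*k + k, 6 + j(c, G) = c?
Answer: 209/20 ≈ 10.450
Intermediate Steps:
h(D) = ⅕
j(c, G) = -6 + c
p(k) = -24*k/5 (p(k) = (-6 + ⅕)*k + k = -29*k/5 + k = -24*k/5)
w(W) = ¼ (w(W) = 5*(1/20) = ¼)
-131*w(-20) + p(-9) = -131*¼ - 24/5*(-9) = -131/4 + 216/5 = 209/20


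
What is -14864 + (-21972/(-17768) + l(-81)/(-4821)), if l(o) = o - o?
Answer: -66020395/4442 ≈ -14863.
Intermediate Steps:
l(o) = 0
-14864 + (-21972/(-17768) + l(-81)/(-4821)) = -14864 + (-21972/(-17768) + 0/(-4821)) = -14864 + (-21972*(-1/17768) + 0*(-1/4821)) = -14864 + (5493/4442 + 0) = -14864 + 5493/4442 = -66020395/4442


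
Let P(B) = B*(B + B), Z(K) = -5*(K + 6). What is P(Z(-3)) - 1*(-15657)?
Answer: 16107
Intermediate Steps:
Z(K) = -30 - 5*K (Z(K) = -5*(6 + K) = -30 - 5*K)
P(B) = 2*B**2 (P(B) = B*(2*B) = 2*B**2)
P(Z(-3)) - 1*(-15657) = 2*(-30 - 5*(-3))**2 - 1*(-15657) = 2*(-30 + 15)**2 + 15657 = 2*(-15)**2 + 15657 = 2*225 + 15657 = 450 + 15657 = 16107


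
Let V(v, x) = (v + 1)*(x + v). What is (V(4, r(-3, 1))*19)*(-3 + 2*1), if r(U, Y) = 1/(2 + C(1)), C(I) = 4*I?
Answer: -2375/6 ≈ -395.83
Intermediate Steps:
r(U, Y) = 1/6 (r(U, Y) = 1/(2 + 4*1) = 1/(2 + 4) = 1/6)
V(v, x) = (1 + v)*(v + x)
(V(4, r(-3, 1))*19)*(-3 + 2*1) = ((4 + 1/6 + 4**2 + 4*(1/6))*19)*(-3 + 2*1) = ((4 + 1/6 + 16 + 2/3)*19)*(-3 + 2) = ((125/6)*19)*(-1) = (2375/6)*(-1) = -2375/6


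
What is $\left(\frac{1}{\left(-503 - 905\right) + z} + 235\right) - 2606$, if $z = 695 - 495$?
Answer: $- \frac{2864169}{1208} \approx -2371.0$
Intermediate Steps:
$z = 200$ ($z = 695 - 495 = 200$)
$\left(\frac{1}{\left(-503 - 905\right) + z} + 235\right) - 2606 = \left(\frac{1}{\left(-503 - 905\right) + 200} + 235\right) - 2606 = \left(\frac{1}{-1408 + 200} + 235\right) - 2606 = \left(\frac{1}{-1208} + 235\right) - 2606 = \left(- \frac{1}{1208} + 235\right) - 2606 = \frac{283879}{1208} - 2606 = - \frac{2864169}{1208}$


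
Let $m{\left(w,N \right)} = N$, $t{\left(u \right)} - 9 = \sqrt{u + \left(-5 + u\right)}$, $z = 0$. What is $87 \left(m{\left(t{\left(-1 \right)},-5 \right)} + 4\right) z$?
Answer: $0$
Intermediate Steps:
$t{\left(u \right)} = 9 + \sqrt{-5 + 2 u}$ ($t{\left(u \right)} = 9 + \sqrt{u + \left(-5 + u\right)} = 9 + \sqrt{-5 + 2 u}$)
$87 \left(m{\left(t{\left(-1 \right)},-5 \right)} + 4\right) z = 87 \left(-5 + 4\right) 0 = 87 \left(\left(-1\right) 0\right) = 87 \cdot 0 = 0$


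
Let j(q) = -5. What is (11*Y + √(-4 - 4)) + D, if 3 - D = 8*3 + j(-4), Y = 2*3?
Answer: 50 + 2*I*√2 ≈ 50.0 + 2.8284*I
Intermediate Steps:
Y = 6
D = -16 (D = 3 - (8*3 - 5) = 3 - (24 - 5) = 3 - 1*19 = 3 - 19 = -16)
(11*Y + √(-4 - 4)) + D = (11*6 + √(-4 - 4)) - 16 = (66 + √(-8)) - 16 = (66 + 2*I*√2) - 16 = 50 + 2*I*√2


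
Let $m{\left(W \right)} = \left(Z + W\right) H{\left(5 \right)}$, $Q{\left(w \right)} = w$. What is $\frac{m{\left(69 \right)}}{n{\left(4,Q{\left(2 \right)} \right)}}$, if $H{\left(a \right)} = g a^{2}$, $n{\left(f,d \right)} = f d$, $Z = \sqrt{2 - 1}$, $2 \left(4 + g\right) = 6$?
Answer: $- \frac{875}{4} \approx -218.75$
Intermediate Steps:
$g = -1$ ($g = -4 + \frac{1}{2} \cdot 6 = -4 + 3 = -1$)
$Z = 1$ ($Z = \sqrt{1} = 1$)
$n{\left(f,d \right)} = d f$
$H{\left(a \right)} = - a^{2}$
$m{\left(W \right)} = -25 - 25 W$ ($m{\left(W \right)} = \left(1 + W\right) \left(- 5^{2}\right) = \left(1 + W\right) \left(\left(-1\right) 25\right) = \left(1 + W\right) \left(-25\right) = -25 - 25 W$)
$\frac{m{\left(69 \right)}}{n{\left(4,Q{\left(2 \right)} \right)}} = \frac{-25 - 1725}{2 \cdot 4} = \frac{-25 - 1725}{8} = \left(-1750\right) \frac{1}{8} = - \frac{875}{4}$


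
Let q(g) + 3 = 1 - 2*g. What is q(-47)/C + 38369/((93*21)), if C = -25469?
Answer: 977040385/49740957 ≈ 19.643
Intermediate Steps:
q(g) = -2 - 2*g (q(g) = -3 + (1 - 2*g) = -2 - 2*g)
q(-47)/C + 38369/((93*21)) = (-2 - 2*(-47))/(-25469) + 38369/((93*21)) = (-2 + 94)*(-1/25469) + 38369/1953 = 92*(-1/25469) + 38369*(1/1953) = -92/25469 + 38369/1953 = 977040385/49740957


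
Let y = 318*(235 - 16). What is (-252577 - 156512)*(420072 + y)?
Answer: -200336610546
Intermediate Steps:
y = 69642 (y = 318*219 = 69642)
(-252577 - 156512)*(420072 + y) = (-252577 - 156512)*(420072 + 69642) = -409089*489714 = -200336610546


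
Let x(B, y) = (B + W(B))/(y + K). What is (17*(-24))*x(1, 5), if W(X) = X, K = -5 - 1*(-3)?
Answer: -272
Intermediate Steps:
K = -2 (K = -5 + 3 = -2)
x(B, y) = 2*B/(-2 + y) (x(B, y) = (B + B)/(y - 2) = (2*B)/(-2 + y) = 2*B/(-2 + y))
(17*(-24))*x(1, 5) = (17*(-24))*(2*1/(-2 + 5)) = -816/3 = -408*⅔ = -272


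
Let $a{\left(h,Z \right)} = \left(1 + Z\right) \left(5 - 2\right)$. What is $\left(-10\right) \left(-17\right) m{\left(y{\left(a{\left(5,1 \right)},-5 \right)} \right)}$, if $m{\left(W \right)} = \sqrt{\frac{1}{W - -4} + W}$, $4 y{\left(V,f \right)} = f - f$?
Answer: $85$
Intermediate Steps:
$a{\left(h,Z \right)} = 3 + 3 Z$ ($a{\left(h,Z \right)} = \left(1 + Z\right) 3 = 3 + 3 Z$)
$y{\left(V,f \right)} = 0$ ($y{\left(V,f \right)} = \frac{f - f}{4} = \frac{1}{4} \cdot 0 = 0$)
$m{\left(W \right)} = \sqrt{W + \frac{1}{4 + W}}$ ($m{\left(W \right)} = \sqrt{\frac{1}{W + 4} + W} = \sqrt{\frac{1}{4 + W} + W} = \sqrt{W + \frac{1}{4 + W}}$)
$\left(-10\right) \left(-17\right) m{\left(y{\left(a{\left(5,1 \right)},-5 \right)} \right)} = \left(-10\right) \left(-17\right) \sqrt{\frac{1 + 0 \left(4 + 0\right)}{4 + 0}} = 170 \sqrt{\frac{1 + 0 \cdot 4}{4}} = 170 \sqrt{\frac{1 + 0}{4}} = 170 \sqrt{\frac{1}{4} \cdot 1} = \frac{170}{2} = 170 \cdot \frac{1}{2} = 85$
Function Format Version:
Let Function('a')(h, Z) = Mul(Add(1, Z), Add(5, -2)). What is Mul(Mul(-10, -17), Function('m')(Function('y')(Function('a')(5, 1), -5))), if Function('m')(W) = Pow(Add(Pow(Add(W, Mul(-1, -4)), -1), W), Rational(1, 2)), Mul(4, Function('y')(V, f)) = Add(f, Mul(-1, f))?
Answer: 85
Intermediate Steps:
Function('a')(h, Z) = Add(3, Mul(3, Z)) (Function('a')(h, Z) = Mul(Add(1, Z), 3) = Add(3, Mul(3, Z)))
Function('y')(V, f) = 0 (Function('y')(V, f) = Mul(Rational(1, 4), Add(f, Mul(-1, f))) = Mul(Rational(1, 4), 0) = 0)
Function('m')(W) = Pow(Add(W, Pow(Add(4, W), -1)), Rational(1, 2)) (Function('m')(W) = Pow(Add(Pow(Add(W, 4), -1), W), Rational(1, 2)) = Pow(Add(Pow(Add(4, W), -1), W), Rational(1, 2)) = Pow(Add(W, Pow(Add(4, W), -1)), Rational(1, 2)))
Mul(Mul(-10, -17), Function('m')(Function('y')(Function('a')(5, 1), -5))) = Mul(Mul(-10, -17), Pow(Mul(Pow(Add(4, 0), -1), Add(1, Mul(0, Add(4, 0)))), Rational(1, 2))) = Mul(170, Pow(Mul(Pow(4, -1), Add(1, Mul(0, 4))), Rational(1, 2))) = Mul(170, Pow(Mul(Rational(1, 4), Add(1, 0)), Rational(1, 2))) = Mul(170, Pow(Mul(Rational(1, 4), 1), Rational(1, 2))) = Mul(170, Pow(Rational(1, 4), Rational(1, 2))) = Mul(170, Rational(1, 2)) = 85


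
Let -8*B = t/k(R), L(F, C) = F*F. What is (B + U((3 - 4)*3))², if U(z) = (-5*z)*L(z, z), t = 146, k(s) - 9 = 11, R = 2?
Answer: 115068529/6400 ≈ 17979.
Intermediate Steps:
L(F, C) = F²
k(s) = 20 (k(s) = 9 + 11 = 20)
B = -73/80 (B = -73/(4*20) = -⅛*73/10 = -73/80 ≈ -0.91250)
U(z) = -5*z³ (U(z) = (-5*z)*z² = -5*z³)
(B + U((3 - 4)*3))² = (-73/80 - 5*27*(3 - 4)³)² = (-73/80 - 5*(-1*3)³)² = (-73/80 - 5*(-3)³)² = (-73/80 - 5*(-27))² = (-73/80 + 135)² = (10727/80)² = 115068529/6400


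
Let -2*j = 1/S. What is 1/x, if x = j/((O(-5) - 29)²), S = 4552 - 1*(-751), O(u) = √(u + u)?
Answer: -8813586 + 615148*I*√10 ≈ -8.8136e+6 + 1.9453e+6*I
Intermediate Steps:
O(u) = √2*√u (O(u) = √(2*u) = √2*√u)
S = 5303 (S = 4552 + 751 = 5303)
j = -1/10606 (j = -½/5303 = -½*1/5303 = -1/10606 ≈ -9.4286e-5)
x = -1/(10606*(-29 + I*√10)²) (x = -1/(10606*(√2*√(-5) - 29)²) = -1/(10606*(√2*(I*√5) - 29)²) = -1/(10606*(I*√10 - 29)²) = -1/(10606*(-29 + I*√10)²) ≈ -1.0819e-7 - 2.3879e-8*I)
1/x = 1/(-I/(615148*√10 + 8813586*I)) = I*(615148*√10 + 8813586*I)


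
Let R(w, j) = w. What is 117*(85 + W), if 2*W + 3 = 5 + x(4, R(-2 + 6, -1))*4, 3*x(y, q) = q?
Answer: 10374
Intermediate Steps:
x(y, q) = q/3
W = 11/3 (W = -3/2 + (5 + ((-2 + 6)/3)*4)/2 = -3/2 + (5 + ((⅓)*4)*4)/2 = -3/2 + (5 + (4/3)*4)/2 = -3/2 + (5 + 16/3)/2 = -3/2 + (½)*(31/3) = -3/2 + 31/6 = 11/3 ≈ 3.6667)
117*(85 + W) = 117*(85 + 11/3) = 117*(266/3) = 10374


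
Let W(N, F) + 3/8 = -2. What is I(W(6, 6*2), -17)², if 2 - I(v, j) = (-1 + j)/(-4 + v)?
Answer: 196/289 ≈ 0.67820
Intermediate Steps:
W(N, F) = -19/8 (W(N, F) = -3/8 - 2 = -19/8)
I(v, j) = 2 - (-1 + j)/(-4 + v)
I(W(6, 6*2), -17)² = ((-7 - 1*(-17) + 2*(-19/8))/(-4 - 19/8))² = ((-7 + 17 - 19/4)/(-51/8))² = (-8/51*21/4)² = (-14/17)² = 196/289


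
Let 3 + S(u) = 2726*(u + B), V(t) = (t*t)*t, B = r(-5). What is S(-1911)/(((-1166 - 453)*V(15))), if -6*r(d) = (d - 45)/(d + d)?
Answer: 15634982/16392375 ≈ 0.95380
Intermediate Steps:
r(d) = -(-45 + d)/(12*d) (r(d) = -(d - 45)/(6*(d + d)) = -(-45 + d)/(6*(2*d)) = -(-45 + d)*1/(2*d)/6 = -(-45 + d)/(12*d))
B = -⅚ (B = (1/12)*(45 - 1*(-5))/(-5) = (1/12)*(-⅕)*(45 + 5) = (1/12)*(-⅕)*50 = -⅚ ≈ -0.83333)
V(t) = t³ (V(t) = t²*t = t³)
S(u) = -6824/3 + 2726*u (S(u) = -3 + 2726*(u - ⅚) = -3 + 2726*(-⅚ + u) = -3 + (-6815/3 + 2726*u) = -6824/3 + 2726*u)
S(-1911)/(((-1166 - 453)*V(15))) = (-6824/3 + 2726*(-1911))/(((-1166 - 453)*15³)) = (-6824/3 - 5209386)/((-1619*3375)) = -15634982/3/(-5464125) = -15634982/3*(-1/5464125) = 15634982/16392375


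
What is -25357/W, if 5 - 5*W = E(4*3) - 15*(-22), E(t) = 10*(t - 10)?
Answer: 25357/69 ≈ 367.49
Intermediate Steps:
E(t) = -100 + 10*t (E(t) = 10*(-10 + t) = -100 + 10*t)
W = -69 (W = 1 - ((-100 + 10*(4*3)) - 15*(-22))/5 = 1 - ((-100 + 10*12) + 330)/5 = 1 - ((-100 + 120) + 330)/5 = 1 - (20 + 330)/5 = 1 - ⅕*350 = 1 - 70 = -69)
-25357/W = -25357/(-69) = -25357*(-1/69) = 25357/69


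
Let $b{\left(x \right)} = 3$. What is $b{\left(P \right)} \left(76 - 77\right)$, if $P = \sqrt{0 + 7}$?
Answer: $-3$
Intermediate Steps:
$P = \sqrt{7} \approx 2.6458$
$b{\left(P \right)} \left(76 - 77\right) = 3 \left(76 - 77\right) = 3 \left(-1\right) = -3$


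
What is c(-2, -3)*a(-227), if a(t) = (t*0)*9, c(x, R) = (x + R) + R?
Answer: 0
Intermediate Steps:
c(x, R) = x + 2*R (c(x, R) = (R + x) + R = x + 2*R)
a(t) = 0 (a(t) = 0*9 = 0)
c(-2, -3)*a(-227) = (-2 + 2*(-3))*0 = (-2 - 6)*0 = -8*0 = 0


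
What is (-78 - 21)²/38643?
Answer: 297/1171 ≈ 0.25363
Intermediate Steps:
(-78 - 21)²/38643 = (-99)²*(1/38643) = 9801*(1/38643) = 297/1171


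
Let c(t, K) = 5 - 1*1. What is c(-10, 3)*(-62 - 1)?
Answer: -252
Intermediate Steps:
c(t, K) = 4 (c(t, K) = 5 - 1 = 4)
c(-10, 3)*(-62 - 1) = 4*(-62 - 1) = 4*(-63) = -252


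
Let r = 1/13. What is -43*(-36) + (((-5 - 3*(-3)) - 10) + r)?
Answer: 20047/13 ≈ 1542.1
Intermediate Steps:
r = 1/13 ≈ 0.076923
-43*(-36) + (((-5 - 3*(-3)) - 10) + r) = -43*(-36) + (((-5 - 3*(-3)) - 10) + 1/13) = 1548 + (((-5 + 9) - 10) + 1/13) = 1548 + ((4 - 10) + 1/13) = 1548 + (-6 + 1/13) = 1548 - 77/13 = 20047/13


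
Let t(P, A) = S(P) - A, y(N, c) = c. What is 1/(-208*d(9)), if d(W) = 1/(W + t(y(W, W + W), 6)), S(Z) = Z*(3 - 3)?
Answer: -3/208 ≈ -0.014423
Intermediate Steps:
S(Z) = 0 (S(Z) = Z*0 = 0)
t(P, A) = -A (t(P, A) = 0 - A = -A)
d(W) = 1/(-6 + W) (d(W) = 1/(W - 1*6) = 1/(W - 6) = 1/(-6 + W))
1/(-208*d(9)) = 1/(-208/(-6 + 9)) = 1/(-208/3) = -3/208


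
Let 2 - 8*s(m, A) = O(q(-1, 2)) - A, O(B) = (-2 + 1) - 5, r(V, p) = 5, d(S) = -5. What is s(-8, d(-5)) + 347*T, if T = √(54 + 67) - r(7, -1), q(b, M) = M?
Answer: 16659/8 ≈ 2082.4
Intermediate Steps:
O(B) = -6 (O(B) = -1 - 5 = -6)
s(m, A) = 1 + A/8 (s(m, A) = ¼ - (-6 - A)/8 = ¼ + (¾ + A/8) = 1 + A/8)
T = 6 (T = √(54 + 67) - 1*5 = √121 - 5 = 11 - 5 = 6)
s(-8, d(-5)) + 347*T = (1 + (⅛)*(-5)) + 347*6 = (1 - 5/8) + 2082 = 3/8 + 2082 = 16659/8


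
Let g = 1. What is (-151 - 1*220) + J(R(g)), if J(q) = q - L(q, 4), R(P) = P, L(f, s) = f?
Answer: -371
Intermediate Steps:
J(q) = 0 (J(q) = q - q = 0)
(-151 - 1*220) + J(R(g)) = (-151 - 1*220) + 0 = (-151 - 220) + 0 = -371 + 0 = -371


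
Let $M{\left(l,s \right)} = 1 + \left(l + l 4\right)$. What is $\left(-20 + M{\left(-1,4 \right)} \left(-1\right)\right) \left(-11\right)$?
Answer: $176$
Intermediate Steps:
$M{\left(l,s \right)} = 1 + 5 l$ ($M{\left(l,s \right)} = 1 + \left(l + 4 l\right) = 1 + 5 l$)
$\left(-20 + M{\left(-1,4 \right)} \left(-1\right)\right) \left(-11\right) = \left(-20 + \left(1 + 5 \left(-1\right)\right) \left(-1\right)\right) \left(-11\right) = \left(-20 + \left(1 - 5\right) \left(-1\right)\right) \left(-11\right) = \left(-20 - -4\right) \left(-11\right) = \left(-20 + 4\right) \left(-11\right) = \left(-16\right) \left(-11\right) = 176$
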